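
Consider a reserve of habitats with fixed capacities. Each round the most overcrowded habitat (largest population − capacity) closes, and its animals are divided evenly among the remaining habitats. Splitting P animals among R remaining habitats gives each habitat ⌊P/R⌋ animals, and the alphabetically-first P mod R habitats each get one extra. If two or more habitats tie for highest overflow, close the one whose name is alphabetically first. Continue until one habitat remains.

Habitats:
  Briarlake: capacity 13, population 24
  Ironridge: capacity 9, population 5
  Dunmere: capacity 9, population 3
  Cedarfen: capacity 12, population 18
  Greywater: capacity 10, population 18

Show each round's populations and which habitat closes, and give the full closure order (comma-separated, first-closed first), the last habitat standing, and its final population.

Closure order: Briarlake, Greywater, Cedarfen, Ironridge
Last habitat: Dunmere with 68 animals

Round 1: Briarlake=24 Cedarfen=18 Dunmere=3 Greywater=18 Ironridge=5 → close Briarlake (overflow 11)
  24÷4 = 6 each, +1 to first 0
Round 2: Cedarfen=24 Dunmere=9 Greywater=24 Ironridge=11 → close Greywater (overflow 14)
  24÷3 = 8 each, +1 to first 0
Round 3: Cedarfen=32 Dunmere=17 Ironridge=19 → close Cedarfen (overflow 20)
  32÷2 = 16 each, +1 to first 0
Round 4: Dunmere=33 Ironridge=35 → close Ironridge (overflow 26)
  35÷1 = 35 each, +1 to first 0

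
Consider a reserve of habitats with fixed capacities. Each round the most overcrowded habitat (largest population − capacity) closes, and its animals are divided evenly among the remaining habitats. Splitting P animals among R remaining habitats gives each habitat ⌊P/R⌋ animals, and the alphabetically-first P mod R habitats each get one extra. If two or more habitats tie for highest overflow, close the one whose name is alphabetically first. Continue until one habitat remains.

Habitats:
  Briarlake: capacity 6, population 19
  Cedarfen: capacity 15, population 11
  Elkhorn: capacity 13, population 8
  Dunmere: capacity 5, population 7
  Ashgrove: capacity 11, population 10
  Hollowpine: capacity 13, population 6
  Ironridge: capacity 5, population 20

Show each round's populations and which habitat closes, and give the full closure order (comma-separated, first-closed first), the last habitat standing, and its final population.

Closure order: Ironridge, Briarlake, Dunmere, Ashgrove, Cedarfen, Elkhorn
Last habitat: Hollowpine with 81 animals

Round 1: Ashgrove=10 Briarlake=19 Cedarfen=11 Dunmere=7 Elkhorn=8 Hollowpine=6 Ironridge=20 → close Ironridge (overflow 15)
  20÷6 = 3 each, +1 to first 2
Round 2: Ashgrove=14 Briarlake=23 Cedarfen=14 Dunmere=10 Elkhorn=11 Hollowpine=9 → close Briarlake (overflow 17)
  23÷5 = 4 each, +1 to first 3
Round 3: Ashgrove=19 Cedarfen=19 Dunmere=15 Elkhorn=15 Hollowpine=13 → close Dunmere (overflow 10)
  15÷4 = 3 each, +1 to first 3
Round 4: Ashgrove=23 Cedarfen=23 Elkhorn=19 Hollowpine=16 → close Ashgrove (overflow 12)
  23÷3 = 7 each, +1 to first 2
Round 5: Cedarfen=31 Elkhorn=27 Hollowpine=23 → close Cedarfen (overflow 16)
  31÷2 = 15 each, +1 to first 1
Round 6: Elkhorn=43 Hollowpine=38 → close Elkhorn (overflow 30)
  43÷1 = 43 each, +1 to first 0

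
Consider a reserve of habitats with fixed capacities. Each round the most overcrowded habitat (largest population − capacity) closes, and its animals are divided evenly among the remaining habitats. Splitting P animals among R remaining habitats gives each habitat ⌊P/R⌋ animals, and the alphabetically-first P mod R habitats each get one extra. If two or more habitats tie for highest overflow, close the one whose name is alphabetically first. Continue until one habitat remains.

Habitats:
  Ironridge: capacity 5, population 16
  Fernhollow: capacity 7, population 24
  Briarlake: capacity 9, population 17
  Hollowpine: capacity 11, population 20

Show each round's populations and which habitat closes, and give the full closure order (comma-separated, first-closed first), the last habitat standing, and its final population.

Round 1: Briarlake=17 Fernhollow=24 Hollowpine=20 Ironridge=16 → close Fernhollow (overflow 17)
  24÷3 = 8 each, +1 to first 0
Round 2: Briarlake=25 Hollowpine=28 Ironridge=24 → close Ironridge (overflow 19)
  24÷2 = 12 each, +1 to first 0
Round 3: Briarlake=37 Hollowpine=40 → close Hollowpine (overflow 29)
  40÷1 = 40 each, +1 to first 0

Closure order: Fernhollow, Ironridge, Hollowpine
Last habitat: Briarlake with 77 animals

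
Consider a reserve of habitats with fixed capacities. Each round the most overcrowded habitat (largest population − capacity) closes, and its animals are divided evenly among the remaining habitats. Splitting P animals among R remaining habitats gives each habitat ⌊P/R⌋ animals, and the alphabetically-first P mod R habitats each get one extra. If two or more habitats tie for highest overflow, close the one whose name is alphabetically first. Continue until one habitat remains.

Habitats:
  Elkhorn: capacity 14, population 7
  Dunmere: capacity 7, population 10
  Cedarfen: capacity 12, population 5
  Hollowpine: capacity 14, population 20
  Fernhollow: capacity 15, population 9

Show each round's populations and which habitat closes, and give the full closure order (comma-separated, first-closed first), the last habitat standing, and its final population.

Round 1: Cedarfen=5 Dunmere=10 Elkhorn=7 Fernhollow=9 Hollowpine=20 → close Hollowpine (overflow 6)
  20÷4 = 5 each, +1 to first 0
Round 2: Cedarfen=10 Dunmere=15 Elkhorn=12 Fernhollow=14 → close Dunmere (overflow 8)
  15÷3 = 5 each, +1 to first 0
Round 3: Cedarfen=15 Elkhorn=17 Fernhollow=19 → close Fernhollow (overflow 4)
  19÷2 = 9 each, +1 to first 1
Round 4: Cedarfen=25 Elkhorn=26 → close Cedarfen (overflow 13)
  25÷1 = 25 each, +1 to first 0

Closure order: Hollowpine, Dunmere, Fernhollow, Cedarfen
Last habitat: Elkhorn with 51 animals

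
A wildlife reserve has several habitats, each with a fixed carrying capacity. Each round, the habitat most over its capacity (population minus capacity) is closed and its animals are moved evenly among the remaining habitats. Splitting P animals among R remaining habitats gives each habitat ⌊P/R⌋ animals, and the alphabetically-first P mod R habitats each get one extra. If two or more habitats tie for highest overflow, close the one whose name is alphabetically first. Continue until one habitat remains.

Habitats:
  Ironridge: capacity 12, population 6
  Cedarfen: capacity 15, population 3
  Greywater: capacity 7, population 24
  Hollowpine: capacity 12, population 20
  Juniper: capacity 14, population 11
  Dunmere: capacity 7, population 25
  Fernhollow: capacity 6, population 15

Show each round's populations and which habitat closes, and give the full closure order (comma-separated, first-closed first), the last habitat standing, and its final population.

Round 1: Cedarfen=3 Dunmere=25 Fernhollow=15 Greywater=24 Hollowpine=20 Ironridge=6 Juniper=11 → close Dunmere (overflow 18)
  25÷6 = 4 each, +1 to first 1
Round 2: Cedarfen=8 Fernhollow=19 Greywater=28 Hollowpine=24 Ironridge=10 Juniper=15 → close Greywater (overflow 21)
  28÷5 = 5 each, +1 to first 3
Round 3: Cedarfen=14 Fernhollow=25 Hollowpine=30 Ironridge=15 Juniper=20 → close Fernhollow (overflow 19)
  25÷4 = 6 each, +1 to first 1
Round 4: Cedarfen=21 Hollowpine=36 Ironridge=21 Juniper=26 → close Hollowpine (overflow 24)
  36÷3 = 12 each, +1 to first 0
Round 5: Cedarfen=33 Ironridge=33 Juniper=38 → close Juniper (overflow 24)
  38÷2 = 19 each, +1 to first 0
Round 6: Cedarfen=52 Ironridge=52 → close Ironridge (overflow 40)
  52÷1 = 52 each, +1 to first 0

Closure order: Dunmere, Greywater, Fernhollow, Hollowpine, Juniper, Ironridge
Last habitat: Cedarfen with 104 animals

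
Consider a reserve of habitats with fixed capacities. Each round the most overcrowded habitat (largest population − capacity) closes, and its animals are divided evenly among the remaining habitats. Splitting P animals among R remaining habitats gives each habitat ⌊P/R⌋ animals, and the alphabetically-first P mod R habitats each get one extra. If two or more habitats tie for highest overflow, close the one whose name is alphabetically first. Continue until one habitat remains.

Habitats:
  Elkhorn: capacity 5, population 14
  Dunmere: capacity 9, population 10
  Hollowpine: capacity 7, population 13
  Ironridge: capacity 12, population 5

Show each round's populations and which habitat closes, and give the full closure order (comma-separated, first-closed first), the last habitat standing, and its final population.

Round 1: Dunmere=10 Elkhorn=14 Hollowpine=13 Ironridge=5 → close Elkhorn (overflow 9)
  14÷3 = 4 each, +1 to first 2
Round 2: Dunmere=15 Hollowpine=18 Ironridge=9 → close Hollowpine (overflow 11)
  18÷2 = 9 each, +1 to first 0
Round 3: Dunmere=24 Ironridge=18 → close Dunmere (overflow 15)
  24÷1 = 24 each, +1 to first 0

Closure order: Elkhorn, Hollowpine, Dunmere
Last habitat: Ironridge with 42 animals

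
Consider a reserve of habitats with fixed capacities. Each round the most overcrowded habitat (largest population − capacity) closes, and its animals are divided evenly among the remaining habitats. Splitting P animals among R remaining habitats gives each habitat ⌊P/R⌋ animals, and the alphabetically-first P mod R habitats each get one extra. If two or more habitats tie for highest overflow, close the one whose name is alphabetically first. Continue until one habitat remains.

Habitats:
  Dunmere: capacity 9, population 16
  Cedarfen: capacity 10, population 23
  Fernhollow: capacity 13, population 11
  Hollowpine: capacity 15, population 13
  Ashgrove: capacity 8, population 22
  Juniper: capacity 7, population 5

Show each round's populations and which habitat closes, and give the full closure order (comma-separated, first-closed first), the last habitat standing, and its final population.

Round 1: Ashgrove=22 Cedarfen=23 Dunmere=16 Fernhollow=11 Hollowpine=13 Juniper=5 → close Ashgrove (overflow 14)
  22÷5 = 4 each, +1 to first 2
Round 2: Cedarfen=28 Dunmere=21 Fernhollow=15 Hollowpine=17 Juniper=9 → close Cedarfen (overflow 18)
  28÷4 = 7 each, +1 to first 0
Round 3: Dunmere=28 Fernhollow=22 Hollowpine=24 Juniper=16 → close Dunmere (overflow 19)
  28÷3 = 9 each, +1 to first 1
Round 4: Fernhollow=32 Hollowpine=33 Juniper=25 → close Fernhollow (overflow 19)
  32÷2 = 16 each, +1 to first 0
Round 5: Hollowpine=49 Juniper=41 → close Hollowpine (overflow 34)
  49÷1 = 49 each, +1 to first 0

Closure order: Ashgrove, Cedarfen, Dunmere, Fernhollow, Hollowpine
Last habitat: Juniper with 90 animals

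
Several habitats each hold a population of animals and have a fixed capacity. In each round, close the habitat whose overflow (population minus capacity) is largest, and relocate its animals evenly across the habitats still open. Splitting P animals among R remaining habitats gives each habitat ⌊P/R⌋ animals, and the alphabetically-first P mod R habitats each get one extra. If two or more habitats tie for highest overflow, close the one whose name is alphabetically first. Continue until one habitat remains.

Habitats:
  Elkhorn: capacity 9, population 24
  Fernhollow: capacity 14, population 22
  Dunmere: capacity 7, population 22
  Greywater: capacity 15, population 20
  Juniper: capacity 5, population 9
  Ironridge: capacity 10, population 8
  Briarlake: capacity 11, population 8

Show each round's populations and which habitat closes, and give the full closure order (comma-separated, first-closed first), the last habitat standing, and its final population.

Round 1: Briarlake=8 Dunmere=22 Elkhorn=24 Fernhollow=22 Greywater=20 Ironridge=8 Juniper=9 → close Dunmere (overflow 15)
  22÷6 = 3 each, +1 to first 4
Round 2: Briarlake=12 Elkhorn=28 Fernhollow=26 Greywater=24 Ironridge=11 Juniper=12 → close Elkhorn (overflow 19)
  28÷5 = 5 each, +1 to first 3
Round 3: Briarlake=18 Fernhollow=32 Greywater=30 Ironridge=16 Juniper=17 → close Fernhollow (overflow 18)
  32÷4 = 8 each, +1 to first 0
Round 4: Briarlake=26 Greywater=38 Ironridge=24 Juniper=25 → close Greywater (overflow 23)
  38÷3 = 12 each, +1 to first 2
Round 5: Briarlake=39 Ironridge=37 Juniper=37 → close Juniper (overflow 32)
  37÷2 = 18 each, +1 to first 1
Round 6: Briarlake=58 Ironridge=55 → close Briarlake (overflow 47)
  58÷1 = 58 each, +1 to first 0

Closure order: Dunmere, Elkhorn, Fernhollow, Greywater, Juniper, Briarlake
Last habitat: Ironridge with 113 animals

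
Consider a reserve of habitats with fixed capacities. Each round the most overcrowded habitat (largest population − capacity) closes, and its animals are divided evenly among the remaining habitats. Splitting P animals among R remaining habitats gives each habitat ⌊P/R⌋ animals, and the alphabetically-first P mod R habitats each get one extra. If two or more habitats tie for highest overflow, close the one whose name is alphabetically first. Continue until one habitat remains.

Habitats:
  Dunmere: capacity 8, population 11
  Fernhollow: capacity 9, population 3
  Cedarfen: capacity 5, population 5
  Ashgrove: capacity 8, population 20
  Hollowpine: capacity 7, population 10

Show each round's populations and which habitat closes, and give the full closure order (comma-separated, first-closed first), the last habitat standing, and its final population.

Round 1: Ashgrove=20 Cedarfen=5 Dunmere=11 Fernhollow=3 Hollowpine=10 → close Ashgrove (overflow 12)
  20÷4 = 5 each, +1 to first 0
Round 2: Cedarfen=10 Dunmere=16 Fernhollow=8 Hollowpine=15 → close Dunmere (overflow 8)
  16÷3 = 5 each, +1 to first 1
Round 3: Cedarfen=16 Fernhollow=13 Hollowpine=20 → close Hollowpine (overflow 13)
  20÷2 = 10 each, +1 to first 0
Round 4: Cedarfen=26 Fernhollow=23 → close Cedarfen (overflow 21)
  26÷1 = 26 each, +1 to first 0

Closure order: Ashgrove, Dunmere, Hollowpine, Cedarfen
Last habitat: Fernhollow with 49 animals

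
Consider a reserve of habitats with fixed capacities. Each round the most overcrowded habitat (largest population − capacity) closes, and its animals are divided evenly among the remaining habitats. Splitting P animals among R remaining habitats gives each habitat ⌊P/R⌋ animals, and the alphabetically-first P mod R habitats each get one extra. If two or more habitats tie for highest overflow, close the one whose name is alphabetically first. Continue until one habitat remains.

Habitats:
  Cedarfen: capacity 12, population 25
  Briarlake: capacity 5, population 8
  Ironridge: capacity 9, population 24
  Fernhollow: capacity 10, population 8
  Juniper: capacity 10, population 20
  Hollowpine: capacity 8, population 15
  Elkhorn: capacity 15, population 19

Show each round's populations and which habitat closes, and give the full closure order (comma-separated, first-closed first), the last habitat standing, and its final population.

Closure order: Ironridge, Cedarfen, Juniper, Hollowpine, Briarlake, Elkhorn
Last habitat: Fernhollow with 119 animals

Round 1: Briarlake=8 Cedarfen=25 Elkhorn=19 Fernhollow=8 Hollowpine=15 Ironridge=24 Juniper=20 → close Ironridge (overflow 15)
  24÷6 = 4 each, +1 to first 0
Round 2: Briarlake=12 Cedarfen=29 Elkhorn=23 Fernhollow=12 Hollowpine=19 Juniper=24 → close Cedarfen (overflow 17)
  29÷5 = 5 each, +1 to first 4
Round 3: Briarlake=18 Elkhorn=29 Fernhollow=18 Hollowpine=25 Juniper=29 → close Juniper (overflow 19)
  29÷4 = 7 each, +1 to first 1
Round 4: Briarlake=26 Elkhorn=36 Fernhollow=25 Hollowpine=32 → close Hollowpine (overflow 24)
  32÷3 = 10 each, +1 to first 2
Round 5: Briarlake=37 Elkhorn=47 Fernhollow=35 → close Briarlake (overflow 32)
  37÷2 = 18 each, +1 to first 1
Round 6: Elkhorn=66 Fernhollow=53 → close Elkhorn (overflow 51)
  66÷1 = 66 each, +1 to first 0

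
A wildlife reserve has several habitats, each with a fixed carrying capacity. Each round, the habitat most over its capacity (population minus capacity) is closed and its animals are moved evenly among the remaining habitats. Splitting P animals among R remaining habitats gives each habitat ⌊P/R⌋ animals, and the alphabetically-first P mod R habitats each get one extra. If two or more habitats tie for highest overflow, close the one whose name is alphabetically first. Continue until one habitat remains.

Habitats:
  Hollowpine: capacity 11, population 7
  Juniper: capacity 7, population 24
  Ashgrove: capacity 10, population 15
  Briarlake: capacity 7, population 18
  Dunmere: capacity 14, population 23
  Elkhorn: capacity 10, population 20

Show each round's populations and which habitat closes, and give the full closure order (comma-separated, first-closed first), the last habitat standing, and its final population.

Closure order: Juniper, Briarlake, Elkhorn, Dunmere, Ashgrove
Last habitat: Hollowpine with 107 animals

Round 1: Ashgrove=15 Briarlake=18 Dunmere=23 Elkhorn=20 Hollowpine=7 Juniper=24 → close Juniper (overflow 17)
  24÷5 = 4 each, +1 to first 4
Round 2: Ashgrove=20 Briarlake=23 Dunmere=28 Elkhorn=25 Hollowpine=11 → close Briarlake (overflow 16)
  23÷4 = 5 each, +1 to first 3
Round 3: Ashgrove=26 Dunmere=34 Elkhorn=31 Hollowpine=16 → close Elkhorn (overflow 21)
  31÷3 = 10 each, +1 to first 1
Round 4: Ashgrove=37 Dunmere=44 Hollowpine=26 → close Dunmere (overflow 30)
  44÷2 = 22 each, +1 to first 0
Round 5: Ashgrove=59 Hollowpine=48 → close Ashgrove (overflow 49)
  59÷1 = 59 each, +1 to first 0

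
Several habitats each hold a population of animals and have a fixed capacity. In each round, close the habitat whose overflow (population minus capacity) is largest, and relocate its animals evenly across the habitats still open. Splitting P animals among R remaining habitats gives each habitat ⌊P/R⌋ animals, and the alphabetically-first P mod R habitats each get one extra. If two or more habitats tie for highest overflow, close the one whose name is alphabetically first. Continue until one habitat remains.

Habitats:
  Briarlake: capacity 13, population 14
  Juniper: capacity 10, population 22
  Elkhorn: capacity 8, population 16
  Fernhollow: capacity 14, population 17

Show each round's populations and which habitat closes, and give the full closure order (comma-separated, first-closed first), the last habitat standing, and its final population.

Round 1: Briarlake=14 Elkhorn=16 Fernhollow=17 Juniper=22 → close Juniper (overflow 12)
  22÷3 = 7 each, +1 to first 1
Round 2: Briarlake=22 Elkhorn=23 Fernhollow=24 → close Elkhorn (overflow 15)
  23÷2 = 11 each, +1 to first 1
Round 3: Briarlake=34 Fernhollow=35 → close Briarlake (overflow 21)
  34÷1 = 34 each, +1 to first 0

Closure order: Juniper, Elkhorn, Briarlake
Last habitat: Fernhollow with 69 animals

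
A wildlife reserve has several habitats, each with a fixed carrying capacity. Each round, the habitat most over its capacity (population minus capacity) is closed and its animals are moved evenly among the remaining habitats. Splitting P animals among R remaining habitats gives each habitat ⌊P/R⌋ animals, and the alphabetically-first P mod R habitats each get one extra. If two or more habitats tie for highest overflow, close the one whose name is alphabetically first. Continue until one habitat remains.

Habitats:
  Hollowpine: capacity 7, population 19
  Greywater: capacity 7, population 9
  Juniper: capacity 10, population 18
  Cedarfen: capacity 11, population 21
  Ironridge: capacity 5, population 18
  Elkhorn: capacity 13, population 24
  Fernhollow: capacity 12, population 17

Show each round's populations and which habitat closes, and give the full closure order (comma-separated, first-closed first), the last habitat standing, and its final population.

Round 1: Cedarfen=21 Elkhorn=24 Fernhollow=17 Greywater=9 Hollowpine=19 Ironridge=18 Juniper=18 → close Ironridge (overflow 13)
  18÷6 = 3 each, +1 to first 0
Round 2: Cedarfen=24 Elkhorn=27 Fernhollow=20 Greywater=12 Hollowpine=22 Juniper=21 → close Hollowpine (overflow 15)
  22÷5 = 4 each, +1 to first 2
Round 3: Cedarfen=29 Elkhorn=32 Fernhollow=24 Greywater=16 Juniper=25 → close Elkhorn (overflow 19)
  32÷4 = 8 each, +1 to first 0
Round 4: Cedarfen=37 Fernhollow=32 Greywater=24 Juniper=33 → close Cedarfen (overflow 26)
  37÷3 = 12 each, +1 to first 1
Round 5: Fernhollow=45 Greywater=36 Juniper=45 → close Juniper (overflow 35)
  45÷2 = 22 each, +1 to first 1
Round 6: Fernhollow=68 Greywater=58 → close Fernhollow (overflow 56)
  68÷1 = 68 each, +1 to first 0

Closure order: Ironridge, Hollowpine, Elkhorn, Cedarfen, Juniper, Fernhollow
Last habitat: Greywater with 126 animals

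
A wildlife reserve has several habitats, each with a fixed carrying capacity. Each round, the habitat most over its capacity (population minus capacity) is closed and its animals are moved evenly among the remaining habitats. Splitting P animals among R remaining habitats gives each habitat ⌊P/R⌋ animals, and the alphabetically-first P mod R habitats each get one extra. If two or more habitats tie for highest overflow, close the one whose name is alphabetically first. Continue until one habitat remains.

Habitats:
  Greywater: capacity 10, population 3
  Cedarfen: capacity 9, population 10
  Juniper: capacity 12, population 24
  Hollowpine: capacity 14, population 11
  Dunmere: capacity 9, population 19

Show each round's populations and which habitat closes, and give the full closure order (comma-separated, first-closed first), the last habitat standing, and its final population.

Closure order: Juniper, Dunmere, Cedarfen, Hollowpine
Last habitat: Greywater with 67 animals

Round 1: Cedarfen=10 Dunmere=19 Greywater=3 Hollowpine=11 Juniper=24 → close Juniper (overflow 12)
  24÷4 = 6 each, +1 to first 0
Round 2: Cedarfen=16 Dunmere=25 Greywater=9 Hollowpine=17 → close Dunmere (overflow 16)
  25÷3 = 8 each, +1 to first 1
Round 3: Cedarfen=25 Greywater=17 Hollowpine=25 → close Cedarfen (overflow 16)
  25÷2 = 12 each, +1 to first 1
Round 4: Greywater=30 Hollowpine=37 → close Hollowpine (overflow 23)
  37÷1 = 37 each, +1 to first 0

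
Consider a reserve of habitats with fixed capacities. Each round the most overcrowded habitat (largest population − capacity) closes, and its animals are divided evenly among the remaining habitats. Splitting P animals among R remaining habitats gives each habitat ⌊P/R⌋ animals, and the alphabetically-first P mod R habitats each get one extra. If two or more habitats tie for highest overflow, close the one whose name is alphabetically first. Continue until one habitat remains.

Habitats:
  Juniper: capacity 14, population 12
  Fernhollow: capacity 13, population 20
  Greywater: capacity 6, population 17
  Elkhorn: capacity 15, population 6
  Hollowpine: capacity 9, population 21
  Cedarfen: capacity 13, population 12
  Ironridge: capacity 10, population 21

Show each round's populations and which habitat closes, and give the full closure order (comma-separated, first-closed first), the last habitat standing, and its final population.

Closure order: Hollowpine, Greywater, Ironridge, Fernhollow, Cedarfen, Juniper
Last habitat: Elkhorn with 109 animals

Round 1: Cedarfen=12 Elkhorn=6 Fernhollow=20 Greywater=17 Hollowpine=21 Ironridge=21 Juniper=12 → close Hollowpine (overflow 12)
  21÷6 = 3 each, +1 to first 3
Round 2: Cedarfen=16 Elkhorn=10 Fernhollow=24 Greywater=20 Ironridge=24 Juniper=15 → close Greywater (overflow 14)
  20÷5 = 4 each, +1 to first 0
Round 3: Cedarfen=20 Elkhorn=14 Fernhollow=28 Ironridge=28 Juniper=19 → close Ironridge (overflow 18)
  28÷4 = 7 each, +1 to first 0
Round 4: Cedarfen=27 Elkhorn=21 Fernhollow=35 Juniper=26 → close Fernhollow (overflow 22)
  35÷3 = 11 each, +1 to first 2
Round 5: Cedarfen=39 Elkhorn=33 Juniper=37 → close Cedarfen (overflow 26)
  39÷2 = 19 each, +1 to first 1
Round 6: Elkhorn=53 Juniper=56 → close Juniper (overflow 42)
  56÷1 = 56 each, +1 to first 0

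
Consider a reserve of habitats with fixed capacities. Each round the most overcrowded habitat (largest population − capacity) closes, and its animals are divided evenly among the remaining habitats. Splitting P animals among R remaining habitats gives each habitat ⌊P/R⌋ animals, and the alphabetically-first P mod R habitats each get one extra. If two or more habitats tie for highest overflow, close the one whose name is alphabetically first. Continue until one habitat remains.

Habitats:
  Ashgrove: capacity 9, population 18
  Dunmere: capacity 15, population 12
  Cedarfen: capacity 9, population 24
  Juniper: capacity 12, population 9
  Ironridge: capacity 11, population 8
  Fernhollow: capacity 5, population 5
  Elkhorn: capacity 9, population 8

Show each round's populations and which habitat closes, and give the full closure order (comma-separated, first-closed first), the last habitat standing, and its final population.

Closure order: Cedarfen, Ashgrove, Elkhorn, Fernhollow, Dunmere, Ironridge
Last habitat: Juniper with 84 animals

Round 1: Ashgrove=18 Cedarfen=24 Dunmere=12 Elkhorn=8 Fernhollow=5 Ironridge=8 Juniper=9 → close Cedarfen (overflow 15)
  24÷6 = 4 each, +1 to first 0
Round 2: Ashgrove=22 Dunmere=16 Elkhorn=12 Fernhollow=9 Ironridge=12 Juniper=13 → close Ashgrove (overflow 13)
  22÷5 = 4 each, +1 to first 2
Round 3: Dunmere=21 Elkhorn=17 Fernhollow=13 Ironridge=16 Juniper=17 → close Elkhorn (overflow 8)
  17÷4 = 4 each, +1 to first 1
Round 4: Dunmere=26 Fernhollow=17 Ironridge=20 Juniper=21 → close Fernhollow (overflow 12)
  17÷3 = 5 each, +1 to first 2
Round 5: Dunmere=32 Ironridge=26 Juniper=26 → close Dunmere (overflow 17)
  32÷2 = 16 each, +1 to first 0
Round 6: Ironridge=42 Juniper=42 → close Ironridge (overflow 31)
  42÷1 = 42 each, +1 to first 0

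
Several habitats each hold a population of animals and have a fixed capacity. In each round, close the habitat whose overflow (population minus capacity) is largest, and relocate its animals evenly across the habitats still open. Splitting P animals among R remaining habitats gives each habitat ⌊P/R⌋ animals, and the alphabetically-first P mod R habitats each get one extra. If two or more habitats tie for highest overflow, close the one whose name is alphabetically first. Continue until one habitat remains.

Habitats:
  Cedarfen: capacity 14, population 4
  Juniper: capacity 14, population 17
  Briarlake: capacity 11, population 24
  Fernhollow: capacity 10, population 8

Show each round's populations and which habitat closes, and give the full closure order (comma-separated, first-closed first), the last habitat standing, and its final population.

Round 1: Briarlake=24 Cedarfen=4 Fernhollow=8 Juniper=17 → close Briarlake (overflow 13)
  24÷3 = 8 each, +1 to first 0
Round 2: Cedarfen=12 Fernhollow=16 Juniper=25 → close Juniper (overflow 11)
  25÷2 = 12 each, +1 to first 1
Round 3: Cedarfen=25 Fernhollow=28 → close Fernhollow (overflow 18)
  28÷1 = 28 each, +1 to first 0

Closure order: Briarlake, Juniper, Fernhollow
Last habitat: Cedarfen with 53 animals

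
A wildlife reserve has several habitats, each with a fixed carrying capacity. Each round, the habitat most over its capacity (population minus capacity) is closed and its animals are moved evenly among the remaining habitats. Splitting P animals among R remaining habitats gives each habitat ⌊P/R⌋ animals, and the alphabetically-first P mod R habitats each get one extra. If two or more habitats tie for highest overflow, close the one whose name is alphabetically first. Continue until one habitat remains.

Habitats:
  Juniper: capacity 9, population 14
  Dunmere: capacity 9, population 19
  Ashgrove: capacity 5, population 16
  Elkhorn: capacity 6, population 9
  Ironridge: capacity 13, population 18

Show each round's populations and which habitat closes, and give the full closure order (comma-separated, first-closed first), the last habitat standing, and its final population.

Round 1: Ashgrove=16 Dunmere=19 Elkhorn=9 Ironridge=18 Juniper=14 → close Ashgrove (overflow 11)
  16÷4 = 4 each, +1 to first 0
Round 2: Dunmere=23 Elkhorn=13 Ironridge=22 Juniper=18 → close Dunmere (overflow 14)
  23÷3 = 7 each, +1 to first 2
Round 3: Elkhorn=21 Ironridge=30 Juniper=25 → close Ironridge (overflow 17)
  30÷2 = 15 each, +1 to first 0
Round 4: Elkhorn=36 Juniper=40 → close Juniper (overflow 31)
  40÷1 = 40 each, +1 to first 0

Closure order: Ashgrove, Dunmere, Ironridge, Juniper
Last habitat: Elkhorn with 76 animals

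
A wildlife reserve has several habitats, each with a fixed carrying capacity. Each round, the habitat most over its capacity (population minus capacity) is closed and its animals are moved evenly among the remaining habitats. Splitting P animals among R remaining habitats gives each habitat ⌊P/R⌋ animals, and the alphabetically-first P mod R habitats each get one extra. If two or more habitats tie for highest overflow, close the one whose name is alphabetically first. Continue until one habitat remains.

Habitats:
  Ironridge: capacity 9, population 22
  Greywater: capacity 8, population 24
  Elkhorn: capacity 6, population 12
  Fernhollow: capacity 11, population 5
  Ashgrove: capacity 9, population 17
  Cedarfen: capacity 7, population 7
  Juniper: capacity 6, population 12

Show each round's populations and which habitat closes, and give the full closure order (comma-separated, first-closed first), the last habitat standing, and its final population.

Round 1: Ashgrove=17 Cedarfen=7 Elkhorn=12 Fernhollow=5 Greywater=24 Ironridge=22 Juniper=12 → close Greywater (overflow 16)
  24÷6 = 4 each, +1 to first 0
Round 2: Ashgrove=21 Cedarfen=11 Elkhorn=16 Fernhollow=9 Ironridge=26 Juniper=16 → close Ironridge (overflow 17)
  26÷5 = 5 each, +1 to first 1
Round 3: Ashgrove=27 Cedarfen=16 Elkhorn=21 Fernhollow=14 Juniper=21 → close Ashgrove (overflow 18)
  27÷4 = 6 each, +1 to first 3
Round 4: Cedarfen=23 Elkhorn=28 Fernhollow=21 Juniper=27 → close Elkhorn (overflow 22)
  28÷3 = 9 each, +1 to first 1
Round 5: Cedarfen=33 Fernhollow=30 Juniper=36 → close Juniper (overflow 30)
  36÷2 = 18 each, +1 to first 0
Round 6: Cedarfen=51 Fernhollow=48 → close Cedarfen (overflow 44)
  51÷1 = 51 each, +1 to first 0

Closure order: Greywater, Ironridge, Ashgrove, Elkhorn, Juniper, Cedarfen
Last habitat: Fernhollow with 99 animals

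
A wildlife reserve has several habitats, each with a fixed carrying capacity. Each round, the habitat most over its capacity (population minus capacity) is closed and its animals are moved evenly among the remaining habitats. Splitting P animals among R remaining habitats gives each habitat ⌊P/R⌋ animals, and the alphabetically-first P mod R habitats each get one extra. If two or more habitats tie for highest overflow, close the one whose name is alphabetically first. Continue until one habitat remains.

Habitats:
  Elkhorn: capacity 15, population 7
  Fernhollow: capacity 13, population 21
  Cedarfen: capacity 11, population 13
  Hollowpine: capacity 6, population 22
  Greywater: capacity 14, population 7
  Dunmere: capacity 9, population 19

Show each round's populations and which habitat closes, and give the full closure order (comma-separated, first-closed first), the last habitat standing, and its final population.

Closure order: Hollowpine, Dunmere, Fernhollow, Cedarfen, Elkhorn
Last habitat: Greywater with 89 animals

Round 1: Cedarfen=13 Dunmere=19 Elkhorn=7 Fernhollow=21 Greywater=7 Hollowpine=22 → close Hollowpine (overflow 16)
  22÷5 = 4 each, +1 to first 2
Round 2: Cedarfen=18 Dunmere=24 Elkhorn=11 Fernhollow=25 Greywater=11 → close Dunmere (overflow 15)
  24÷4 = 6 each, +1 to first 0
Round 3: Cedarfen=24 Elkhorn=17 Fernhollow=31 Greywater=17 → close Fernhollow (overflow 18)
  31÷3 = 10 each, +1 to first 1
Round 4: Cedarfen=35 Elkhorn=27 Greywater=27 → close Cedarfen (overflow 24)
  35÷2 = 17 each, +1 to first 1
Round 5: Elkhorn=45 Greywater=44 → close Elkhorn (overflow 30)
  45÷1 = 45 each, +1 to first 0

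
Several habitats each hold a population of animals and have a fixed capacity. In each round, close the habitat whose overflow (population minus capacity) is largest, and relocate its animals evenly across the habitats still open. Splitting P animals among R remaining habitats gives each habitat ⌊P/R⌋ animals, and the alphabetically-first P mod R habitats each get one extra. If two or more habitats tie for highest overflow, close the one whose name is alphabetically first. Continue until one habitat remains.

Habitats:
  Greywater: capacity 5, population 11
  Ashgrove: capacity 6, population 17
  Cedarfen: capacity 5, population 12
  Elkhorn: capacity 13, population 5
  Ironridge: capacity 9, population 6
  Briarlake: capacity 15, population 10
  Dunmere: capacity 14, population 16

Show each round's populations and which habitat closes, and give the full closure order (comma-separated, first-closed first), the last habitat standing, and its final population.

Round 1: Ashgrove=17 Briarlake=10 Cedarfen=12 Dunmere=16 Elkhorn=5 Greywater=11 Ironridge=6 → close Ashgrove (overflow 11)
  17÷6 = 2 each, +1 to first 5
Round 2: Briarlake=13 Cedarfen=15 Dunmere=19 Elkhorn=8 Greywater=14 Ironridge=8 → close Cedarfen (overflow 10)
  15÷5 = 3 each, +1 to first 0
Round 3: Briarlake=16 Dunmere=22 Elkhorn=11 Greywater=17 Ironridge=11 → close Greywater (overflow 12)
  17÷4 = 4 each, +1 to first 1
Round 4: Briarlake=21 Dunmere=26 Elkhorn=15 Ironridge=15 → close Dunmere (overflow 12)
  26÷3 = 8 each, +1 to first 2
Round 5: Briarlake=30 Elkhorn=24 Ironridge=23 → close Briarlake (overflow 15)
  30÷2 = 15 each, +1 to first 0
Round 6: Elkhorn=39 Ironridge=38 → close Ironridge (overflow 29)
  38÷1 = 38 each, +1 to first 0

Closure order: Ashgrove, Cedarfen, Greywater, Dunmere, Briarlake, Ironridge
Last habitat: Elkhorn with 77 animals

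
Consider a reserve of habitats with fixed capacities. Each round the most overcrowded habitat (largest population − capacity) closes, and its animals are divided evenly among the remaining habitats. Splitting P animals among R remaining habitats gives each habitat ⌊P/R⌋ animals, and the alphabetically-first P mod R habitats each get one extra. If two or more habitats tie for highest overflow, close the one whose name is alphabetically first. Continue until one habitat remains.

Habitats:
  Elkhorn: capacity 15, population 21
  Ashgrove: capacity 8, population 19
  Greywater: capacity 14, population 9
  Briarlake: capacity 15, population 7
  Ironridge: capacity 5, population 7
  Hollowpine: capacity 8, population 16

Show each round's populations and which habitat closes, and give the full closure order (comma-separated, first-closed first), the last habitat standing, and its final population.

Round 1: Ashgrove=19 Briarlake=7 Elkhorn=21 Greywater=9 Hollowpine=16 Ironridge=7 → close Ashgrove (overflow 11)
  19÷5 = 3 each, +1 to first 4
Round 2: Briarlake=11 Elkhorn=25 Greywater=13 Hollowpine=20 Ironridge=10 → close Hollowpine (overflow 12)
  20÷4 = 5 each, +1 to first 0
Round 3: Briarlake=16 Elkhorn=30 Greywater=18 Ironridge=15 → close Elkhorn (overflow 15)
  30÷3 = 10 each, +1 to first 0
Round 4: Briarlake=26 Greywater=28 Ironridge=25 → close Ironridge (overflow 20)
  25÷2 = 12 each, +1 to first 1
Round 5: Briarlake=39 Greywater=40 → close Greywater (overflow 26)
  40÷1 = 40 each, +1 to first 0

Closure order: Ashgrove, Hollowpine, Elkhorn, Ironridge, Greywater
Last habitat: Briarlake with 79 animals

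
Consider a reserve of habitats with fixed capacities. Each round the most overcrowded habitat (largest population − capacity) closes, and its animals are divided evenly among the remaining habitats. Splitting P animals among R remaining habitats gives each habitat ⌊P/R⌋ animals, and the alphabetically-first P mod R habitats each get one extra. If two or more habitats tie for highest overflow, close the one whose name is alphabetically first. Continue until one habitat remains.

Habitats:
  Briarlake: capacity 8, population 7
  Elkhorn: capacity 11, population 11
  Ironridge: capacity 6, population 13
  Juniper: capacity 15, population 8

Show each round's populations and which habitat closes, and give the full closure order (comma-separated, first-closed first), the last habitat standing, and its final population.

Round 1: Briarlake=7 Elkhorn=11 Ironridge=13 Juniper=8 → close Ironridge (overflow 7)
  13÷3 = 4 each, +1 to first 1
Round 2: Briarlake=12 Elkhorn=15 Juniper=12 → close Briarlake (overflow 4)
  12÷2 = 6 each, +1 to first 0
Round 3: Elkhorn=21 Juniper=18 → close Elkhorn (overflow 10)
  21÷1 = 21 each, +1 to first 0

Closure order: Ironridge, Briarlake, Elkhorn
Last habitat: Juniper with 39 animals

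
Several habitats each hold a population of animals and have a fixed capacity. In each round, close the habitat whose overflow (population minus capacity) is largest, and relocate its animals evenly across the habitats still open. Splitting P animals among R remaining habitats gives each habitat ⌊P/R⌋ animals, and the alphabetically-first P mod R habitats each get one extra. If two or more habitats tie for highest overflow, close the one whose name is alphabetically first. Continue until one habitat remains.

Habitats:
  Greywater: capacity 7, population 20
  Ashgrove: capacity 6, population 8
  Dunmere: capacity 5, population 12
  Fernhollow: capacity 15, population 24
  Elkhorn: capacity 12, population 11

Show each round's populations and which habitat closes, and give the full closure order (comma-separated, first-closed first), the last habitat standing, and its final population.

Closure order: Greywater, Fernhollow, Dunmere, Ashgrove
Last habitat: Elkhorn with 75 animals

Round 1: Ashgrove=8 Dunmere=12 Elkhorn=11 Fernhollow=24 Greywater=20 → close Greywater (overflow 13)
  20÷4 = 5 each, +1 to first 0
Round 2: Ashgrove=13 Dunmere=17 Elkhorn=16 Fernhollow=29 → close Fernhollow (overflow 14)
  29÷3 = 9 each, +1 to first 2
Round 3: Ashgrove=23 Dunmere=27 Elkhorn=25 → close Dunmere (overflow 22)
  27÷2 = 13 each, +1 to first 1
Round 4: Ashgrove=37 Elkhorn=38 → close Ashgrove (overflow 31)
  37÷1 = 37 each, +1 to first 0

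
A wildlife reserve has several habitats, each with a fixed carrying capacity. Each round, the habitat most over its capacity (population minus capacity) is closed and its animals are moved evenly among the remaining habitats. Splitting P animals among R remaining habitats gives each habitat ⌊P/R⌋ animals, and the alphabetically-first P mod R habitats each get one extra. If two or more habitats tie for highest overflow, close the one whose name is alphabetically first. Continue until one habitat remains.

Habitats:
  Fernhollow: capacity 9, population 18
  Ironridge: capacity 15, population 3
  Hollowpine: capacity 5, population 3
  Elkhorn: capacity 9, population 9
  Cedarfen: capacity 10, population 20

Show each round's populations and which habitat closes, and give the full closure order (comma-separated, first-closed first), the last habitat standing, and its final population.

Closure order: Cedarfen, Fernhollow, Elkhorn, Hollowpine
Last habitat: Ironridge with 53 animals

Round 1: Cedarfen=20 Elkhorn=9 Fernhollow=18 Hollowpine=3 Ironridge=3 → close Cedarfen (overflow 10)
  20÷4 = 5 each, +1 to first 0
Round 2: Elkhorn=14 Fernhollow=23 Hollowpine=8 Ironridge=8 → close Fernhollow (overflow 14)
  23÷3 = 7 each, +1 to first 2
Round 3: Elkhorn=22 Hollowpine=16 Ironridge=15 → close Elkhorn (overflow 13)
  22÷2 = 11 each, +1 to first 0
Round 4: Hollowpine=27 Ironridge=26 → close Hollowpine (overflow 22)
  27÷1 = 27 each, +1 to first 0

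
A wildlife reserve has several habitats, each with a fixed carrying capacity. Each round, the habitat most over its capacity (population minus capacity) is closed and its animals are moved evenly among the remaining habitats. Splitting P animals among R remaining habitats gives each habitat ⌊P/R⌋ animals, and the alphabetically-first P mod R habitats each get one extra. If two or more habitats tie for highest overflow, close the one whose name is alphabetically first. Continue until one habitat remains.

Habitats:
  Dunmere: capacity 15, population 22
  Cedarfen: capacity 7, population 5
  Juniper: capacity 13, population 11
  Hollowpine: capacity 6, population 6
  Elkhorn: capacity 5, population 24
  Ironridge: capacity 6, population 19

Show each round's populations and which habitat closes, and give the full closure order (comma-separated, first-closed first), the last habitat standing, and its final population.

Round 1: Cedarfen=5 Dunmere=22 Elkhorn=24 Hollowpine=6 Ironridge=19 Juniper=11 → close Elkhorn (overflow 19)
  24÷5 = 4 each, +1 to first 4
Round 2: Cedarfen=10 Dunmere=27 Hollowpine=11 Ironridge=24 Juniper=15 → close Ironridge (overflow 18)
  24÷4 = 6 each, +1 to first 0
Round 3: Cedarfen=16 Dunmere=33 Hollowpine=17 Juniper=21 → close Dunmere (overflow 18)
  33÷3 = 11 each, +1 to first 0
Round 4: Cedarfen=27 Hollowpine=28 Juniper=32 → close Hollowpine (overflow 22)
  28÷2 = 14 each, +1 to first 0
Round 5: Cedarfen=41 Juniper=46 → close Cedarfen (overflow 34)
  41÷1 = 41 each, +1 to first 0

Closure order: Elkhorn, Ironridge, Dunmere, Hollowpine, Cedarfen
Last habitat: Juniper with 87 animals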